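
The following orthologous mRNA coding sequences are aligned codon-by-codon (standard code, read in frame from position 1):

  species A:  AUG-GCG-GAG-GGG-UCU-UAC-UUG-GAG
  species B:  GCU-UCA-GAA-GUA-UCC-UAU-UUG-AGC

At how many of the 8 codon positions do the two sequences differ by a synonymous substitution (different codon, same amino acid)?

Codon 1: AUG Met / GCU Ala — nonsynonymous.
Codon 2: GCG Ala / UCA Ser — nonsynonymous.
Codon 3: GAG Glu / GAA Glu — synonymous.
Codon 4: GGG Gly / GUA Val — nonsynonymous.
Codon 5: UCU Ser / UCC Ser — synonymous.
Codon 6: UAC Tyr / UAU Tyr — synonymous.
Codon 7: UUG Leu / UUG Leu — identical.
Codon 8: GAG Glu / AGC Ser — nonsynonymous.
Synonymous differences: 3.

3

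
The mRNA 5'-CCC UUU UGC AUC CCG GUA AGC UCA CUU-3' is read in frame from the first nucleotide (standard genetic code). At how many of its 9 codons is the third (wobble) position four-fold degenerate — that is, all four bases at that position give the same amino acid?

Codon 1 CCC (Pro): third position 4-fold.
Codon 2 UUU (Phe): third position 2-fold.
Codon 3 UGC (Cys): third position 2-fold.
Codon 4 AUC (Ile): third position 3-fold.
Codon 5 CCG (Pro): third position 4-fold.
Codon 6 GUA (Val): third position 4-fold.
Codon 7 AGC (Ser): third position 2-fold.
Codon 8 UCA (Ser): third position 4-fold.
Codon 9 CUU (Leu): third position 4-fold.
Four-fold degenerate third positions: 5.

5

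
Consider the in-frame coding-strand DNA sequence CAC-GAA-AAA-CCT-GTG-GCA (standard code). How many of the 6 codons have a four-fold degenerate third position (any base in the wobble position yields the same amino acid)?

3

Codon 1 CAC (His): third position 2-fold.
Codon 2 GAA (Glu): third position 2-fold.
Codon 3 AAA (Lys): third position 2-fold.
Codon 4 CCT (Pro): third position 4-fold.
Codon 5 GTG (Val): third position 4-fold.
Codon 6 GCA (Ala): third position 4-fold.
Four-fold degenerate third positions: 3.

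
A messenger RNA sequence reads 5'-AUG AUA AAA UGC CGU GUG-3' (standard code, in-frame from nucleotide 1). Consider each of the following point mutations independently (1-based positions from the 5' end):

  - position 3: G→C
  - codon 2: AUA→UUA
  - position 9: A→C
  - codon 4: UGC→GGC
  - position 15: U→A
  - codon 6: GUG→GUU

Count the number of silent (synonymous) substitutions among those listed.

2

Codon 1: AUG (Met) → AUC (Ile) — missense.
Codon 2: AUA (Ile) → UUA (Leu) — missense.
Codon 3: AAA (Lys) → AAC (Asn) — missense.
Codon 4: UGC (Cys) → GGC (Gly) — missense.
Codon 5: CGU (Arg) → CGA (Arg) — synonymous.
Codon 6: GUG (Val) → GUU (Val) — synonymous.
Synonymous: 2 of 6.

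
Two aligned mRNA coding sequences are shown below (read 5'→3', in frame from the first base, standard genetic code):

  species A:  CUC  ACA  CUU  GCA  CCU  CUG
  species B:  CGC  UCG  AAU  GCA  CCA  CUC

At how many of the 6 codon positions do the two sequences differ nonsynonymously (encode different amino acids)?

3

Codon 1: CUC Leu / CGC Arg — nonsynonymous.
Codon 2: ACA Thr / UCG Ser — nonsynonymous.
Codon 3: CUU Leu / AAU Asn — nonsynonymous.
Codon 4: GCA Ala / GCA Ala — identical.
Codon 5: CCU Pro / CCA Pro — synonymous.
Codon 6: CUG Leu / CUC Leu — synonymous.
Nonsynonymous differences: 3.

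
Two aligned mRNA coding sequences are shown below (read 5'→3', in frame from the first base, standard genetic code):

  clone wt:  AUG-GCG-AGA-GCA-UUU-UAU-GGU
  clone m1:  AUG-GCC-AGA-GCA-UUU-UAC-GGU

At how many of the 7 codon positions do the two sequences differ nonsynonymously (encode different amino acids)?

0

Codon 1: AUG Met / AUG Met — identical.
Codon 2: GCG Ala / GCC Ala — synonymous.
Codon 3: AGA Arg / AGA Arg — identical.
Codon 4: GCA Ala / GCA Ala — identical.
Codon 5: UUU Phe / UUU Phe — identical.
Codon 6: UAU Tyr / UAC Tyr — synonymous.
Codon 7: GGU Gly / GGU Gly — identical.
Nonsynonymous differences: 0.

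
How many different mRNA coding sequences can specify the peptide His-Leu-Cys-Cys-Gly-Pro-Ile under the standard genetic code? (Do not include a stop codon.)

His: 2 codons.
Leu: 6 codons.
Cys: 2 codons.
Cys: 2 codons.
Gly: 4 codons.
Pro: 4 codons.
Ile: 3 codons.
2 × 6 × 2 × 2 × 4 × 4 × 3 = 2304.

2304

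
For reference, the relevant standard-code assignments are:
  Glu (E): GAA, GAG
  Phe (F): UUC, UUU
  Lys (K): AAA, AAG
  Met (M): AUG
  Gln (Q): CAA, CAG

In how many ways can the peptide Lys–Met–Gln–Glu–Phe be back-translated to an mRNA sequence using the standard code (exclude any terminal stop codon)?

16

Lys: 2 codons.
Met: 1 codon.
Gln: 2 codons.
Glu: 2 codons.
Phe: 2 codons.
2 × 1 × 2 × 2 × 2 = 16.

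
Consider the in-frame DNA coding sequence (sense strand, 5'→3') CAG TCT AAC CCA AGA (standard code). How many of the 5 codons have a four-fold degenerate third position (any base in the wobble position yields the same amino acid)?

2

Codon 1 CAG (Gln): third position 2-fold.
Codon 2 TCT (Ser): third position 4-fold.
Codon 3 AAC (Asn): third position 2-fold.
Codon 4 CCA (Pro): third position 4-fold.
Codon 5 AGA (Arg): third position 2-fold.
Four-fold degenerate third positions: 2.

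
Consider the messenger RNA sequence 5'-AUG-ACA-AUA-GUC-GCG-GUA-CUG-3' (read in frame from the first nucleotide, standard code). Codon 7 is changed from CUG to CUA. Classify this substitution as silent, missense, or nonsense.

silent

Position 21 falls in codon 7: CUG → Leu.
After the substitution the codon is CUA → Leu.
Both encode Leu, so the change is synonymous.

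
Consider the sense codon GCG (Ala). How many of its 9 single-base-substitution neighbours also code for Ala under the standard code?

Position 1: none → 0 synonymous.
Position 2: none → 0 synonymous.
Position 3: GCT, GCC, GCA → 3 synonymous.
Total: 0 + 0 + 3 = 3.

3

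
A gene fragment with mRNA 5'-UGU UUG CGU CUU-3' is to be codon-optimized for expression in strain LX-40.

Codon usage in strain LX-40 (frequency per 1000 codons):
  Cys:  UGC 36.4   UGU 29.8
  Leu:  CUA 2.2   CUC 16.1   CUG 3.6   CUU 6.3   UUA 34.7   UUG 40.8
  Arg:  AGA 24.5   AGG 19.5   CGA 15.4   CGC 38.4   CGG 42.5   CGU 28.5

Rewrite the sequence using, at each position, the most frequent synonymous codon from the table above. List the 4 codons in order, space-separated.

Codon 1 (Cys): best is UGC at 36.4.
Codon 2 (Leu): best is UUG at 40.8.
Codon 3 (Arg): best is CGG at 42.5.
Codon 4 (Leu): best is UUG at 40.8.

UGC UUG CGG UUG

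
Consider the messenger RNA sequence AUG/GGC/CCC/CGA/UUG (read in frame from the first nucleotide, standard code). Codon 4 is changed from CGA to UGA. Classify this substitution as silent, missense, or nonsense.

Position 10 falls in codon 4: CGA → Arg.
After the substitution the codon is UGA → Stop.
The new codon is a stop codon, so this is a nonsense mutation.

nonsense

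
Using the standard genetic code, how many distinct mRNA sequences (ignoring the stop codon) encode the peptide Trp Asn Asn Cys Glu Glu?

Trp: 1 codon.
Asn: 2 codons.
Asn: 2 codons.
Cys: 2 codons.
Glu: 2 codons.
Glu: 2 codons.
1 × 2 × 2 × 2 × 2 × 2 = 32.

32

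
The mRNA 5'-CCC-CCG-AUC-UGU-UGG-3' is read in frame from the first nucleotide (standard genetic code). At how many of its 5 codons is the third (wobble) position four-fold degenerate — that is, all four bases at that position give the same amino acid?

Codon 1 CCC (Pro): third position 4-fold.
Codon 2 CCG (Pro): third position 4-fold.
Codon 3 AUC (Ile): third position 3-fold.
Codon 4 UGU (Cys): third position 2-fold.
Codon 5 UGG (Trp): third position 1-fold.
Four-fold degenerate third positions: 2.

2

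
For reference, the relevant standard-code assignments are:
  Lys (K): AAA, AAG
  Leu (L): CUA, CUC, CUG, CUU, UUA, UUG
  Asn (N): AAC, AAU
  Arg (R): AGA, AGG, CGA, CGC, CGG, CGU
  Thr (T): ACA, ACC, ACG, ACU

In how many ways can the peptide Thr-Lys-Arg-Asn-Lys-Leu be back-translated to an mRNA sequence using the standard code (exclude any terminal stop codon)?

Thr: 4 codons.
Lys: 2 codons.
Arg: 6 codons.
Asn: 2 codons.
Lys: 2 codons.
Leu: 6 codons.
4 × 2 × 6 × 2 × 2 × 6 = 1152.

1152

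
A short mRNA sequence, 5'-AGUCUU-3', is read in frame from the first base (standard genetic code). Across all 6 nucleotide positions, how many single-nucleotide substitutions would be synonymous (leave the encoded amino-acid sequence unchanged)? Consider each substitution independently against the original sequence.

4

Codon 1 (AGU, Ser): 1 synonymous substitution.
Codon 2 (CUU, Leu): 3 synonymous substitutions.
Total: 1 + 3 = 4.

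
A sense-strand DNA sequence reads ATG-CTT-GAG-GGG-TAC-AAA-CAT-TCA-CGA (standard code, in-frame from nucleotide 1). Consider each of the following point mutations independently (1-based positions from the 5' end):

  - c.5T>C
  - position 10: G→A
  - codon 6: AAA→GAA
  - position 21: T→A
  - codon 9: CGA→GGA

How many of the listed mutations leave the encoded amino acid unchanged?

Codon 2: CTT (Leu) → CCT (Pro) — missense.
Codon 4: GGG (Gly) → AGG (Arg) — missense.
Codon 6: AAA (Lys) → GAA (Glu) — missense.
Codon 7: CAT (His) → CAA (Gln) — missense.
Codon 9: CGA (Arg) → GGA (Gly) — missense.
Synonymous: 0 of 5.

0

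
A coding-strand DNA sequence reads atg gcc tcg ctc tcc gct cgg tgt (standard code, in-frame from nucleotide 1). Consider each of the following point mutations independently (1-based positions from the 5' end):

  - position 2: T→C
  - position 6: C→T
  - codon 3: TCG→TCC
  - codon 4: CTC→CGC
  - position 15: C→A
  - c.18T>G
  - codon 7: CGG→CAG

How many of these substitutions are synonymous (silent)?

Codon 1: ATG (Met) → ACG (Thr) — missense.
Codon 2: GCC (Ala) → GCT (Ala) — synonymous.
Codon 3: TCG (Ser) → TCC (Ser) — synonymous.
Codon 4: CTC (Leu) → CGC (Arg) — missense.
Codon 5: TCC (Ser) → TCA (Ser) — synonymous.
Codon 6: GCT (Ala) → GCG (Ala) — synonymous.
Codon 7: CGG (Arg) → CAG (Gln) — missense.
Synonymous: 4 of 7.

4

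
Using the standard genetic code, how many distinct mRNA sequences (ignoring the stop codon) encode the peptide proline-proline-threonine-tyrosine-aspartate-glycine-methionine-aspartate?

Pro: 4 codons.
Pro: 4 codons.
Thr: 4 codons.
Tyr: 2 codons.
Asp: 2 codons.
Gly: 4 codons.
Met: 1 codon.
Asp: 2 codons.
4 × 4 × 4 × 2 × 2 × 4 × 1 × 2 = 2048.

2048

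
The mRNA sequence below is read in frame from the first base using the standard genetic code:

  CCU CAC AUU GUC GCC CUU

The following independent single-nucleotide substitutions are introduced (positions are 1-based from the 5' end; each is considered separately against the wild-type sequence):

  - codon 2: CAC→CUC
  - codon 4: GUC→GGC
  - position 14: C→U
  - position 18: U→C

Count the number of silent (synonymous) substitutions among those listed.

Codon 2: CAC (His) → CUC (Leu) — missense.
Codon 4: GUC (Val) → GGC (Gly) — missense.
Codon 5: GCC (Ala) → GUC (Val) — missense.
Codon 6: CUU (Leu) → CUC (Leu) — synonymous.
Synonymous: 1 of 4.

1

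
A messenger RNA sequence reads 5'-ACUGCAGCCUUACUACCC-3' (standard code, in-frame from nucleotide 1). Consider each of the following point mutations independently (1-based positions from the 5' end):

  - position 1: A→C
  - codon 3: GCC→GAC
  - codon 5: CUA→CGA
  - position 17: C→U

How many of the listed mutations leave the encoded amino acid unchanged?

0

Codon 1: ACU (Thr) → CCU (Pro) — missense.
Codon 3: GCC (Ala) → GAC (Asp) — missense.
Codon 5: CUA (Leu) → CGA (Arg) — missense.
Codon 6: CCC (Pro) → CUC (Leu) — missense.
Synonymous: 0 of 4.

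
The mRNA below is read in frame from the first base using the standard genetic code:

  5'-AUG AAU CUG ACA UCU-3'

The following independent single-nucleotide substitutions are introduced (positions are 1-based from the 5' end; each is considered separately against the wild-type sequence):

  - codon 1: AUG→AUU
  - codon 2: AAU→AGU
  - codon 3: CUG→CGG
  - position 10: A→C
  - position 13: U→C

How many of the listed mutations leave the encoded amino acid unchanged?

Codon 1: AUG (Met) → AUU (Ile) — missense.
Codon 2: AAU (Asn) → AGU (Ser) — missense.
Codon 3: CUG (Leu) → CGG (Arg) — missense.
Codon 4: ACA (Thr) → CCA (Pro) — missense.
Codon 5: UCU (Ser) → CCU (Pro) — missense.
Synonymous: 0 of 5.

0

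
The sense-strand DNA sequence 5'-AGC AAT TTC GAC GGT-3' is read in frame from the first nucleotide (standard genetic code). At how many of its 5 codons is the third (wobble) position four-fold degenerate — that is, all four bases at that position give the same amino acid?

1

Codon 1 AGC (Ser): third position 2-fold.
Codon 2 AAT (Asn): third position 2-fold.
Codon 3 TTC (Phe): third position 2-fold.
Codon 4 GAC (Asp): third position 2-fold.
Codon 5 GGT (Gly): third position 4-fold.
Four-fold degenerate third positions: 1.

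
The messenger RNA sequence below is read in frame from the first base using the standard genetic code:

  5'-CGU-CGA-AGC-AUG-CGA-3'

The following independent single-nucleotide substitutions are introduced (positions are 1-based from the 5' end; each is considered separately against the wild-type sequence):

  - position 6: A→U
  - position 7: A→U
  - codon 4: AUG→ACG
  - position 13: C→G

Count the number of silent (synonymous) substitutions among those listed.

1

Codon 2: CGA (Arg) → CGU (Arg) — synonymous.
Codon 3: AGC (Ser) → UGC (Cys) — missense.
Codon 4: AUG (Met) → ACG (Thr) — missense.
Codon 5: CGA (Arg) → GGA (Gly) — missense.
Synonymous: 1 of 4.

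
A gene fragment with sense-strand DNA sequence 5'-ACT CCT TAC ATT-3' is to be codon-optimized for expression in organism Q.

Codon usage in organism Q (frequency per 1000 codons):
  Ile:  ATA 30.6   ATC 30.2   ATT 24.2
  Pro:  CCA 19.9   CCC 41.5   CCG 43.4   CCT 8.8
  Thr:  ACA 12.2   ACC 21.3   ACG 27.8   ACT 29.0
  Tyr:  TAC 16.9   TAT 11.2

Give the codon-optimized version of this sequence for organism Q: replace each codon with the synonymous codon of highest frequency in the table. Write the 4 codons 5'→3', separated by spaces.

ACT CCG TAC ATA

Codon 1 (Thr): best is ACT at 29.0.
Codon 2 (Pro): best is CCG at 43.4.
Codon 3 (Tyr): best is TAC at 16.9.
Codon 4 (Ile): best is ATA at 30.6.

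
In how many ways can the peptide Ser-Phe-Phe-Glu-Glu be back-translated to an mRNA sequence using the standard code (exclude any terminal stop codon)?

Ser: 6 codons.
Phe: 2 codons.
Phe: 2 codons.
Glu: 2 codons.
Glu: 2 codons.
6 × 2 × 2 × 2 × 2 = 96.

96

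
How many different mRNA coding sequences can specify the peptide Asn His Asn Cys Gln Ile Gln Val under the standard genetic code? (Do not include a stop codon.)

Asn: 2 codons.
His: 2 codons.
Asn: 2 codons.
Cys: 2 codons.
Gln: 2 codons.
Ile: 3 codons.
Gln: 2 codons.
Val: 4 codons.
2 × 2 × 2 × 2 × 2 × 3 × 2 × 4 = 768.

768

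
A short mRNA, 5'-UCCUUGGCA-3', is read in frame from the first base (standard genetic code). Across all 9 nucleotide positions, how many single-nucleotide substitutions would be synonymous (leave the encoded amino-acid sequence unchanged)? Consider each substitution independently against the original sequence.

8

Codon 1 (UCC, Ser): 3 synonymous substitutions.
Codon 2 (UUG, Leu): 2 synonymous substitutions.
Codon 3 (GCA, Ala): 3 synonymous substitutions.
Total: 3 + 2 + 3 = 8.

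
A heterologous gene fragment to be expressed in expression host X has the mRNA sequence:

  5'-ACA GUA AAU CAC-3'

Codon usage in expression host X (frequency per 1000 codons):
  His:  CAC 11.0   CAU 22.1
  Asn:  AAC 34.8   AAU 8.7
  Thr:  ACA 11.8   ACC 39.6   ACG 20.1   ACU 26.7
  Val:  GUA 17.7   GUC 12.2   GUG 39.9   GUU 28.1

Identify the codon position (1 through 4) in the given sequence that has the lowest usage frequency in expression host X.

3

Codon 1 ACA (Thr): 11.8 per 1000.
Codon 2 GUA (Val): 17.7 per 1000.
Codon 3 AAU (Asn): 8.7 per 1000.
Codon 4 CAC (His): 11.0 per 1000.
Lowest frequency is 8.7 at codon 3.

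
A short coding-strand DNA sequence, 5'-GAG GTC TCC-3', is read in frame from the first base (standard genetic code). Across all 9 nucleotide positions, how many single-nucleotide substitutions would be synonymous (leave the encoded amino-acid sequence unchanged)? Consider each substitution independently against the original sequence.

Codon 1 (GAG, Glu): 1 synonymous substitution.
Codon 2 (GTC, Val): 3 synonymous substitutions.
Codon 3 (TCC, Ser): 3 synonymous substitutions.
Total: 1 + 3 + 3 = 7.

7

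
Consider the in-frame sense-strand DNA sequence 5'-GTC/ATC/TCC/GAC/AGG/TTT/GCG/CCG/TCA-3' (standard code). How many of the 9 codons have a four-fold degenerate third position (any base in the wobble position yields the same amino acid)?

5

Codon 1 GTC (Val): third position 4-fold.
Codon 2 ATC (Ile): third position 3-fold.
Codon 3 TCC (Ser): third position 4-fold.
Codon 4 GAC (Asp): third position 2-fold.
Codon 5 AGG (Arg): third position 2-fold.
Codon 6 TTT (Phe): third position 2-fold.
Codon 7 GCG (Ala): third position 4-fold.
Codon 8 CCG (Pro): third position 4-fold.
Codon 9 TCA (Ser): third position 4-fold.
Four-fold degenerate third positions: 5.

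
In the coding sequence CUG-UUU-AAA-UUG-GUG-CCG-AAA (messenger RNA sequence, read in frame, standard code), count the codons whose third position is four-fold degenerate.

Codon 1 CUG (Leu): third position 4-fold.
Codon 2 UUU (Phe): third position 2-fold.
Codon 3 AAA (Lys): third position 2-fold.
Codon 4 UUG (Leu): third position 2-fold.
Codon 5 GUG (Val): third position 4-fold.
Codon 6 CCG (Pro): third position 4-fold.
Codon 7 AAA (Lys): third position 2-fold.
Four-fold degenerate third positions: 3.

3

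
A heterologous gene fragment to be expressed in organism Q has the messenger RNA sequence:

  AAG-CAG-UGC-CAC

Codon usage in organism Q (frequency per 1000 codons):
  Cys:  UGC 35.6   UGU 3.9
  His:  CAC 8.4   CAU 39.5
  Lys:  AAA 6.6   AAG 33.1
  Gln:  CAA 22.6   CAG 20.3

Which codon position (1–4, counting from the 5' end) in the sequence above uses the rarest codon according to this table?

4

Codon 1 AAG (Lys): 33.1 per 1000.
Codon 2 CAG (Gln): 20.3 per 1000.
Codon 3 UGC (Cys): 35.6 per 1000.
Codon 4 CAC (His): 8.4 per 1000.
Lowest frequency is 8.4 at codon 4.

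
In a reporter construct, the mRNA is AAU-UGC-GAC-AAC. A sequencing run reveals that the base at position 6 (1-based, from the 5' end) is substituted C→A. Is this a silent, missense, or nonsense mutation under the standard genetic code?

Position 6 falls in codon 2: UGC → Cys.
After the substitution the codon is UGA → Stop.
The new codon is a stop codon, so this is a nonsense mutation.

nonsense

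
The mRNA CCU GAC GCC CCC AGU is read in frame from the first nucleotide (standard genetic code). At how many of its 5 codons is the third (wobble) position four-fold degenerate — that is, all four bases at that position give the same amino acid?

3

Codon 1 CCU (Pro): third position 4-fold.
Codon 2 GAC (Asp): third position 2-fold.
Codon 3 GCC (Ala): third position 4-fold.
Codon 4 CCC (Pro): third position 4-fold.
Codon 5 AGU (Ser): third position 2-fold.
Four-fold degenerate third positions: 3.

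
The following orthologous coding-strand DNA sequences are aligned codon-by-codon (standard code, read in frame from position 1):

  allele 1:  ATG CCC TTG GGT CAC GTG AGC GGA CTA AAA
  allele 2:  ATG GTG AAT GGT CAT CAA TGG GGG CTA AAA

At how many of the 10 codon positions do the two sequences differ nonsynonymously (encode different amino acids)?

4

Codon 1: ATG Met / ATG Met — identical.
Codon 2: CCC Pro / GTG Val — nonsynonymous.
Codon 3: TTG Leu / AAT Asn — nonsynonymous.
Codon 4: GGT Gly / GGT Gly — identical.
Codon 5: CAC His / CAT His — synonymous.
Codon 6: GTG Val / CAA Gln — nonsynonymous.
Codon 7: AGC Ser / TGG Trp — nonsynonymous.
Codon 8: GGA Gly / GGG Gly — synonymous.
Codon 9: CTA Leu / CTA Leu — identical.
Codon 10: AAA Lys / AAA Lys — identical.
Nonsynonymous differences: 4.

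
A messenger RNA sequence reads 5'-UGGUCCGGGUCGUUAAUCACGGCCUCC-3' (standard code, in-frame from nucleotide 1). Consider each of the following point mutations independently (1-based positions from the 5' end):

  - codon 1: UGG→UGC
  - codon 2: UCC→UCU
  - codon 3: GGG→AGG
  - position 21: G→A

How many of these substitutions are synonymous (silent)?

Codon 1: UGG (Trp) → UGC (Cys) — missense.
Codon 2: UCC (Ser) → UCU (Ser) — synonymous.
Codon 3: GGG (Gly) → AGG (Arg) — missense.
Codon 7: ACG (Thr) → ACA (Thr) — synonymous.
Synonymous: 2 of 4.

2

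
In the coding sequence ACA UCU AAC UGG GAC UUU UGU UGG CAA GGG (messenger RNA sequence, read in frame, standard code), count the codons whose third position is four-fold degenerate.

Codon 1 ACA (Thr): third position 4-fold.
Codon 2 UCU (Ser): third position 4-fold.
Codon 3 AAC (Asn): third position 2-fold.
Codon 4 UGG (Trp): third position 1-fold.
Codon 5 GAC (Asp): third position 2-fold.
Codon 6 UUU (Phe): third position 2-fold.
Codon 7 UGU (Cys): third position 2-fold.
Codon 8 UGG (Trp): third position 1-fold.
Codon 9 CAA (Gln): third position 2-fold.
Codon 10 GGG (Gly): third position 4-fold.
Four-fold degenerate third positions: 3.

3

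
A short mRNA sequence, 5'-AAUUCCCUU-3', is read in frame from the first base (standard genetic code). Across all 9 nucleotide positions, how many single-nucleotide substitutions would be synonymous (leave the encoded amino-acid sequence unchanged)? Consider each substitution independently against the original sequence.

Codon 1 (AAU, Asn): 1 synonymous substitution.
Codon 2 (UCC, Ser): 3 synonymous substitutions.
Codon 3 (CUU, Leu): 3 synonymous substitutions.
Total: 1 + 3 + 3 = 7.

7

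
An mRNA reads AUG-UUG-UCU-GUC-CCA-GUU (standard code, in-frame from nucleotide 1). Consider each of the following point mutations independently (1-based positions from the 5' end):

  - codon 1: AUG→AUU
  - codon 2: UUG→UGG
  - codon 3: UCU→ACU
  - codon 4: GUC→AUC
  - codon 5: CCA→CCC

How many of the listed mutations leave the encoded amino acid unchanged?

1

Codon 1: AUG (Met) → AUU (Ile) — missense.
Codon 2: UUG (Leu) → UGG (Trp) — missense.
Codon 3: UCU (Ser) → ACU (Thr) — missense.
Codon 4: GUC (Val) → AUC (Ile) — missense.
Codon 5: CCA (Pro) → CCC (Pro) — synonymous.
Synonymous: 1 of 5.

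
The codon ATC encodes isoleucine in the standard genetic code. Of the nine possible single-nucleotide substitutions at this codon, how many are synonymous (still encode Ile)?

Position 1: none → 0 synonymous.
Position 2: none → 0 synonymous.
Position 3: ATT, ATA → 2 synonymous.
Total: 0 + 0 + 2 = 2.

2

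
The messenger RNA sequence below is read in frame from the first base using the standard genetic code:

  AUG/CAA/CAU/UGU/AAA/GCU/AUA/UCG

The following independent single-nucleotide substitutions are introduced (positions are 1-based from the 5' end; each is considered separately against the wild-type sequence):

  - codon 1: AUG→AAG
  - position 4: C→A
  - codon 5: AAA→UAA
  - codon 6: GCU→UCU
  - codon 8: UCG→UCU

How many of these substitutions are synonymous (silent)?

Codon 1: AUG (Met) → AAG (Lys) — missense.
Codon 2: CAA (Gln) → AAA (Lys) — missense.
Codon 5: AAA (Lys) → UAA (Stop) — nonsense.
Codon 6: GCU (Ala) → UCU (Ser) — missense.
Codon 8: UCG (Ser) → UCU (Ser) — synonymous.
Synonymous: 1 of 5.

1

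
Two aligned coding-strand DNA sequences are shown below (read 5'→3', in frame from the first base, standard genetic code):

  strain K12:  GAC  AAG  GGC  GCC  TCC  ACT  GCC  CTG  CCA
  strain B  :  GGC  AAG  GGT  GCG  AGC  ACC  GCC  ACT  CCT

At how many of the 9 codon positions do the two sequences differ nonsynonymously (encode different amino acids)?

2

Codon 1: GAC Asp / GGC Gly — nonsynonymous.
Codon 2: AAG Lys / AAG Lys — identical.
Codon 3: GGC Gly / GGT Gly — synonymous.
Codon 4: GCC Ala / GCG Ala — synonymous.
Codon 5: TCC Ser / AGC Ser — synonymous.
Codon 6: ACT Thr / ACC Thr — synonymous.
Codon 7: GCC Ala / GCC Ala — identical.
Codon 8: CTG Leu / ACT Thr — nonsynonymous.
Codon 9: CCA Pro / CCT Pro — synonymous.
Nonsynonymous differences: 2.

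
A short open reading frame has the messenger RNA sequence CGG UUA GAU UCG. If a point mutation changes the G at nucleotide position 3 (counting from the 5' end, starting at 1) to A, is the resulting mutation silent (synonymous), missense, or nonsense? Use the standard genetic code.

Position 3 falls in codon 1: CGG → Arg.
After the substitution the codon is CGA → Arg.
Both encode Arg, so the change is synonymous.

silent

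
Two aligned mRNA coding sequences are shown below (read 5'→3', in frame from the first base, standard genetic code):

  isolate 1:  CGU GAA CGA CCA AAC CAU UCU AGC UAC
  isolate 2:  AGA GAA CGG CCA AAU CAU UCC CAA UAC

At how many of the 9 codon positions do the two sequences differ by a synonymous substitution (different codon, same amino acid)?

4

Codon 1: CGU Arg / AGA Arg — synonymous.
Codon 2: GAA Glu / GAA Glu — identical.
Codon 3: CGA Arg / CGG Arg — synonymous.
Codon 4: CCA Pro / CCA Pro — identical.
Codon 5: AAC Asn / AAU Asn — synonymous.
Codon 6: CAU His / CAU His — identical.
Codon 7: UCU Ser / UCC Ser — synonymous.
Codon 8: AGC Ser / CAA Gln — nonsynonymous.
Codon 9: UAC Tyr / UAC Tyr — identical.
Synonymous differences: 4.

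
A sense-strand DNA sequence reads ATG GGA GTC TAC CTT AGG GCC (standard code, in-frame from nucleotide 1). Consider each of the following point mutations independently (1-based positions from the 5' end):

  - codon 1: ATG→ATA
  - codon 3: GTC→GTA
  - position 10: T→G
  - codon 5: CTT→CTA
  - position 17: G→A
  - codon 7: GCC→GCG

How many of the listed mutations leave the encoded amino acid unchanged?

3

Codon 1: ATG (Met) → ATA (Ile) — missense.
Codon 3: GTC (Val) → GTA (Val) — synonymous.
Codon 4: TAC (Tyr) → GAC (Asp) — missense.
Codon 5: CTT (Leu) → CTA (Leu) — synonymous.
Codon 6: AGG (Arg) → AAG (Lys) — missense.
Codon 7: GCC (Ala) → GCG (Ala) — synonymous.
Synonymous: 3 of 6.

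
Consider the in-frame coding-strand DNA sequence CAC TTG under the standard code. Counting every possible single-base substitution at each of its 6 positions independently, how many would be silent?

3

Codon 1 (CAC, His): 1 synonymous substitution.
Codon 2 (TTG, Leu): 2 synonymous substitutions.
Total: 1 + 2 = 3.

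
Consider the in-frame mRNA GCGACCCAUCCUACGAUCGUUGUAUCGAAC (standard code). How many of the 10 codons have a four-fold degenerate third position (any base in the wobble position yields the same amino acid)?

Codon 1 GCG (Ala): third position 4-fold.
Codon 2 ACC (Thr): third position 4-fold.
Codon 3 CAU (His): third position 2-fold.
Codon 4 CCU (Pro): third position 4-fold.
Codon 5 ACG (Thr): third position 4-fold.
Codon 6 AUC (Ile): third position 3-fold.
Codon 7 GUU (Val): third position 4-fold.
Codon 8 GUA (Val): third position 4-fold.
Codon 9 UCG (Ser): third position 4-fold.
Codon 10 AAC (Asn): third position 2-fold.
Four-fold degenerate third positions: 7.

7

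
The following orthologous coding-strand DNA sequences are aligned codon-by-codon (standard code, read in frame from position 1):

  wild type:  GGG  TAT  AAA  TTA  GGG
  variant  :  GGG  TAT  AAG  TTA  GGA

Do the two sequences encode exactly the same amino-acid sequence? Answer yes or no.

Codon 1: GGG Gly / GGG Gly — identical.
Codon 2: TAT Tyr / TAT Tyr — identical.
Codon 3: AAA Lys / AAG Lys — synonymous.
Codon 4: TTA Leu / TTA Leu — identical.
Codon 5: GGG Gly / GGA Gly — synonymous.
Nonsynonymous differences: 0 → same protein.

yes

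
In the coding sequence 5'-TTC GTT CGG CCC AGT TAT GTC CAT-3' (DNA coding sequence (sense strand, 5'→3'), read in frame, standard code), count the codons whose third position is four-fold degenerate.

4

Codon 1 TTC (Phe): third position 2-fold.
Codon 2 GTT (Val): third position 4-fold.
Codon 3 CGG (Arg): third position 4-fold.
Codon 4 CCC (Pro): third position 4-fold.
Codon 5 AGT (Ser): third position 2-fold.
Codon 6 TAT (Tyr): third position 2-fold.
Codon 7 GTC (Val): third position 4-fold.
Codon 8 CAT (His): third position 2-fold.
Four-fold degenerate third positions: 4.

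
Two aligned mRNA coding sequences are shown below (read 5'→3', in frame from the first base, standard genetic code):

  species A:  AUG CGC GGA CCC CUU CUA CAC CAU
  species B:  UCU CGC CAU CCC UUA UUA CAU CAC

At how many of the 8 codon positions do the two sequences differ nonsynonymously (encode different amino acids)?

Codon 1: AUG Met / UCU Ser — nonsynonymous.
Codon 2: CGC Arg / CGC Arg — identical.
Codon 3: GGA Gly / CAU His — nonsynonymous.
Codon 4: CCC Pro / CCC Pro — identical.
Codon 5: CUU Leu / UUA Leu — synonymous.
Codon 6: CUA Leu / UUA Leu — synonymous.
Codon 7: CAC His / CAU His — synonymous.
Codon 8: CAU His / CAC His — synonymous.
Nonsynonymous differences: 2.

2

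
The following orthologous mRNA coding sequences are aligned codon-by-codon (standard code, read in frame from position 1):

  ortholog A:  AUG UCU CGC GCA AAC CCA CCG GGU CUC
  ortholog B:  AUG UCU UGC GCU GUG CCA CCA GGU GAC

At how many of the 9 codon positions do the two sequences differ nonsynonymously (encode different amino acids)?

Codon 1: AUG Met / AUG Met — identical.
Codon 2: UCU Ser / UCU Ser — identical.
Codon 3: CGC Arg / UGC Cys — nonsynonymous.
Codon 4: GCA Ala / GCU Ala — synonymous.
Codon 5: AAC Asn / GUG Val — nonsynonymous.
Codon 6: CCA Pro / CCA Pro — identical.
Codon 7: CCG Pro / CCA Pro — synonymous.
Codon 8: GGU Gly / GGU Gly — identical.
Codon 9: CUC Leu / GAC Asp — nonsynonymous.
Nonsynonymous differences: 3.

3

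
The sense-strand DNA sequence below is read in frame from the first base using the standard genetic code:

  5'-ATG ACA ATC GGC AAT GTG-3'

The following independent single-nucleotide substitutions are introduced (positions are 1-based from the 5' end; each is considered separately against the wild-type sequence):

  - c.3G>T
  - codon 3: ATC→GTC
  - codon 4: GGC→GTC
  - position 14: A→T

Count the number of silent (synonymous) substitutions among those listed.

Codon 1: ATG (Met) → ATT (Ile) — missense.
Codon 3: ATC (Ile) → GTC (Val) — missense.
Codon 4: GGC (Gly) → GTC (Val) — missense.
Codon 5: AAT (Asn) → ATT (Ile) — missense.
Synonymous: 0 of 4.

0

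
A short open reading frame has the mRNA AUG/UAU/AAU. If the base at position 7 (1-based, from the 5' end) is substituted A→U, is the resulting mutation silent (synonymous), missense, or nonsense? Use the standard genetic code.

missense

Position 7 falls in codon 3: AAU → Asn.
After the substitution the codon is UAU → Tyr.
Asn ≠ Tyr, so this is a missense mutation.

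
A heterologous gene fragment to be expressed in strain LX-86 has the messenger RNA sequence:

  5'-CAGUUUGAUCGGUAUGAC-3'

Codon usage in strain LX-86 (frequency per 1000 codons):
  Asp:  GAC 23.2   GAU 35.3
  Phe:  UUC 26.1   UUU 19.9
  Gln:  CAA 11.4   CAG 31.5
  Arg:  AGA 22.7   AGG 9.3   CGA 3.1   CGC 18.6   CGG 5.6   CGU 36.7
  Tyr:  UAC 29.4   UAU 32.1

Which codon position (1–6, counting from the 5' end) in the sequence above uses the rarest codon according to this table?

4

Codon 1 CAG (Gln): 31.5 per 1000.
Codon 2 UUU (Phe): 19.9 per 1000.
Codon 3 GAU (Asp): 35.3 per 1000.
Codon 4 CGG (Arg): 5.6 per 1000.
Codon 5 UAU (Tyr): 32.1 per 1000.
Codon 6 GAC (Asp): 23.2 per 1000.
Lowest frequency is 5.6 at codon 4.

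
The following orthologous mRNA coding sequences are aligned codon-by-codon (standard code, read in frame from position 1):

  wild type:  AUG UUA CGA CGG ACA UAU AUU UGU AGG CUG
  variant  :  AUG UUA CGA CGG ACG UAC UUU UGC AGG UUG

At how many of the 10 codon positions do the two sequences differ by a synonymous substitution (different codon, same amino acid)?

Codon 1: AUG Met / AUG Met — identical.
Codon 2: UUA Leu / UUA Leu — identical.
Codon 3: CGA Arg / CGA Arg — identical.
Codon 4: CGG Arg / CGG Arg — identical.
Codon 5: ACA Thr / ACG Thr — synonymous.
Codon 6: UAU Tyr / UAC Tyr — synonymous.
Codon 7: AUU Ile / UUU Phe — nonsynonymous.
Codon 8: UGU Cys / UGC Cys — synonymous.
Codon 9: AGG Arg / AGG Arg — identical.
Codon 10: CUG Leu / UUG Leu — synonymous.
Synonymous differences: 4.

4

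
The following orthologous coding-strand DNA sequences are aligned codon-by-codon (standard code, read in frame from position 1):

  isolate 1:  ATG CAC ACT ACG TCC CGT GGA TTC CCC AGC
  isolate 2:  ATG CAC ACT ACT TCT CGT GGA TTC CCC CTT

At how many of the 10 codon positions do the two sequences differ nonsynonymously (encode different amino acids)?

Codon 1: ATG Met / ATG Met — identical.
Codon 2: CAC His / CAC His — identical.
Codon 3: ACT Thr / ACT Thr — identical.
Codon 4: ACG Thr / ACT Thr — synonymous.
Codon 5: TCC Ser / TCT Ser — synonymous.
Codon 6: CGT Arg / CGT Arg — identical.
Codon 7: GGA Gly / GGA Gly — identical.
Codon 8: TTC Phe / TTC Phe — identical.
Codon 9: CCC Pro / CCC Pro — identical.
Codon 10: AGC Ser / CTT Leu — nonsynonymous.
Nonsynonymous differences: 1.

1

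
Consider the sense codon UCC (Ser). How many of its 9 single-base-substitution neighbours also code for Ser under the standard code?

Position 1: none → 0 synonymous.
Position 2: none → 0 synonymous.
Position 3: UCU, UCA, UCG → 3 synonymous.
Total: 0 + 0 + 3 = 3.

3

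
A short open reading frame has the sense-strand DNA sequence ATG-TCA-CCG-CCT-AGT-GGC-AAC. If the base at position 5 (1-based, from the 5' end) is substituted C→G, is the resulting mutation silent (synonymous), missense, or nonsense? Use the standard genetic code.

Position 5 falls in codon 2: TCA → Ser.
After the substitution the codon is TGA → Stop.
The new codon is a stop codon, so this is a nonsense mutation.

nonsense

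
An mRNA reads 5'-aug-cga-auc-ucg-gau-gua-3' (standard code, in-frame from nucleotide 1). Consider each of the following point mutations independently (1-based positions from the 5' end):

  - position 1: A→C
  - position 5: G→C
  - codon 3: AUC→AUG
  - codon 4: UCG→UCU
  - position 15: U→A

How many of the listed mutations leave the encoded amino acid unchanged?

1

Codon 1: AUG (Met) → CUG (Leu) — missense.
Codon 2: CGA (Arg) → CCA (Pro) — missense.
Codon 3: AUC (Ile) → AUG (Met) — missense.
Codon 4: UCG (Ser) → UCU (Ser) — synonymous.
Codon 5: GAU (Asp) → GAA (Glu) — missense.
Synonymous: 1 of 5.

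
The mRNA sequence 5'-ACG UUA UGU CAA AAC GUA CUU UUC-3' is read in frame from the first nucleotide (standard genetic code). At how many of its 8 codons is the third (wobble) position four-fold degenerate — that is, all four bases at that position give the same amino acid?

3

Codon 1 ACG (Thr): third position 4-fold.
Codon 2 UUA (Leu): third position 2-fold.
Codon 3 UGU (Cys): third position 2-fold.
Codon 4 CAA (Gln): third position 2-fold.
Codon 5 AAC (Asn): third position 2-fold.
Codon 6 GUA (Val): third position 4-fold.
Codon 7 CUU (Leu): third position 4-fold.
Codon 8 UUC (Phe): third position 2-fold.
Four-fold degenerate third positions: 3.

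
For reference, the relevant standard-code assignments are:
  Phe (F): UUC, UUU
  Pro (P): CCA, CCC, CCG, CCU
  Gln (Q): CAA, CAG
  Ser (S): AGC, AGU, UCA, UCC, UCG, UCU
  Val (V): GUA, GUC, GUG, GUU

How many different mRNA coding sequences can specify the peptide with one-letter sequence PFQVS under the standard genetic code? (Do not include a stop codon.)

384

Pro: 4 codons.
Phe: 2 codons.
Gln: 2 codons.
Val: 4 codons.
Ser: 6 codons.
4 × 2 × 2 × 4 × 6 = 384.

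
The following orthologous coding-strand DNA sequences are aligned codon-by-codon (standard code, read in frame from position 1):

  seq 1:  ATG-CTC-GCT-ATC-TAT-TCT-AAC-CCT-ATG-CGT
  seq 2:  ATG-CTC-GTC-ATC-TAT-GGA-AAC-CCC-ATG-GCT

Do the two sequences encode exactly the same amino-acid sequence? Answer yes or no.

no

Codon 1: ATG Met / ATG Met — identical.
Codon 2: CTC Leu / CTC Leu — identical.
Codon 3: GCT Ala / GTC Val — nonsynonymous.
Codon 4: ATC Ile / ATC Ile — identical.
Codon 5: TAT Tyr / TAT Tyr — identical.
Codon 6: TCT Ser / GGA Gly — nonsynonymous.
Codon 7: AAC Asn / AAC Asn — identical.
Codon 8: CCT Pro / CCC Pro — synonymous.
Codon 9: ATG Met / ATG Met — identical.
Codon 10: CGT Arg / GCT Ala — nonsynonymous.
Nonsynonymous differences: 3 → different protein.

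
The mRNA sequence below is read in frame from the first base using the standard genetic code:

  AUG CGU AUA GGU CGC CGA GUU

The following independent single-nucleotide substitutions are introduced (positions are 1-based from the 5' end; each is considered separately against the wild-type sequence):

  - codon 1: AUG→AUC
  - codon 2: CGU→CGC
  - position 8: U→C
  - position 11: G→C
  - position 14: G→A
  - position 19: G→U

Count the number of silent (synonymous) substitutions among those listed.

Codon 1: AUG (Met) → AUC (Ile) — missense.
Codon 2: CGU (Arg) → CGC (Arg) — synonymous.
Codon 3: AUA (Ile) → ACA (Thr) — missense.
Codon 4: GGU (Gly) → GCU (Ala) — missense.
Codon 5: CGC (Arg) → CAC (His) — missense.
Codon 7: GUU (Val) → UUU (Phe) — missense.
Synonymous: 1 of 6.

1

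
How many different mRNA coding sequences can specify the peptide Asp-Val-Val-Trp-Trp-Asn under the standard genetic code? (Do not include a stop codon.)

Asp: 2 codons.
Val: 4 codons.
Val: 4 codons.
Trp: 1 codon.
Trp: 1 codon.
Asn: 2 codons.
2 × 4 × 4 × 1 × 1 × 2 = 64.

64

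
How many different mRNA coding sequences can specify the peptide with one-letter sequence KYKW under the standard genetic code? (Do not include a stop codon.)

Lys: 2 codons.
Tyr: 2 codons.
Lys: 2 codons.
Trp: 1 codon.
2 × 2 × 2 × 1 = 8.

8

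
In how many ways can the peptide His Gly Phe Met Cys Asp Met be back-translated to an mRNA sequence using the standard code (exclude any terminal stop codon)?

64

His: 2 codons.
Gly: 4 codons.
Phe: 2 codons.
Met: 1 codon.
Cys: 2 codons.
Asp: 2 codons.
Met: 1 codon.
2 × 4 × 2 × 1 × 2 × 2 × 1 = 64.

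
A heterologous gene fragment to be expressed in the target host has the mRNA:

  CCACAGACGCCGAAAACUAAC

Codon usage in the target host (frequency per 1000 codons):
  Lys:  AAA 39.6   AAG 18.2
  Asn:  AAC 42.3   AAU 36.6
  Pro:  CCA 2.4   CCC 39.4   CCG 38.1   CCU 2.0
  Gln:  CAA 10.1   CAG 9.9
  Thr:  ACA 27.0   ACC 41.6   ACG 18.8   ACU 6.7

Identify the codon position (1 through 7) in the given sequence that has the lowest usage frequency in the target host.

1

Codon 1 CCA (Pro): 2.4 per 1000.
Codon 2 CAG (Gln): 9.9 per 1000.
Codon 3 ACG (Thr): 18.8 per 1000.
Codon 4 CCG (Pro): 38.1 per 1000.
Codon 5 AAA (Lys): 39.6 per 1000.
Codon 6 ACU (Thr): 6.7 per 1000.
Codon 7 AAC (Asn): 42.3 per 1000.
Lowest frequency is 2.4 at codon 1.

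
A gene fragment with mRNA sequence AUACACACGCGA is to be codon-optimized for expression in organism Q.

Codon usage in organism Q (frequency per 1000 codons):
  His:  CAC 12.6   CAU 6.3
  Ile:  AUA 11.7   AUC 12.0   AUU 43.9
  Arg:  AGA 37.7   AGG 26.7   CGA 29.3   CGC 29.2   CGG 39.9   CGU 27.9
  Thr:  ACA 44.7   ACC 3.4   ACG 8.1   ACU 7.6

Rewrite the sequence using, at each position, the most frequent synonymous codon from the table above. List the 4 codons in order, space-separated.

Codon 1 (Ile): best is AUU at 43.9.
Codon 2 (His): best is CAC at 12.6.
Codon 3 (Thr): best is ACA at 44.7.
Codon 4 (Arg): best is CGG at 39.9.

AUU CAC ACA CGG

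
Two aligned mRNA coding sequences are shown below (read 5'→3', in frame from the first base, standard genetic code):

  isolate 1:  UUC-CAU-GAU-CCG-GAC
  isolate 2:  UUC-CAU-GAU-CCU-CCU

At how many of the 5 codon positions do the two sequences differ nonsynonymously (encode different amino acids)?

1

Codon 1: UUC Phe / UUC Phe — identical.
Codon 2: CAU His / CAU His — identical.
Codon 3: GAU Asp / GAU Asp — identical.
Codon 4: CCG Pro / CCU Pro — synonymous.
Codon 5: GAC Asp / CCU Pro — nonsynonymous.
Nonsynonymous differences: 1.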